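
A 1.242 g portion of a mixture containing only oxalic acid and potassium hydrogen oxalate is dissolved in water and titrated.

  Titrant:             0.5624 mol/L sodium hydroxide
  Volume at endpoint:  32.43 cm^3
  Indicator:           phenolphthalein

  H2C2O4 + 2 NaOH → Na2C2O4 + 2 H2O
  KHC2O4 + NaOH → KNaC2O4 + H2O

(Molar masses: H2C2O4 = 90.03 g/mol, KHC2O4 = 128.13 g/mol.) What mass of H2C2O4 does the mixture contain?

n(NaOH) = 0.03243 × 0.5624 = 0.01824 mol
Let x = n(H2C2O4), y = n(KHC2O4).
Titrant: 2x + 1y = 0.01824;  mass: 90.03x + 128.13y = 1.242
Solving, x = 6.587 × 10^-3 mol, y = 5.065 × 10^-3 mol
mass of H2C2O4 = 6.587 × 10^-3 × 90.03 = 0.5930 g

0.5930 g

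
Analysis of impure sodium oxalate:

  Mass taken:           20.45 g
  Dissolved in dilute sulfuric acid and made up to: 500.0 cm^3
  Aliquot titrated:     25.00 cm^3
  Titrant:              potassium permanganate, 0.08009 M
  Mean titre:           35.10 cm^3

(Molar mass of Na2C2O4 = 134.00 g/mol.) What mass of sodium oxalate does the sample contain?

18.83 g

2 MnO4^- + 5 C2O4^2- + 16 H^+ → 2 Mn^2+ + 10 CO2 + 8 H2O
n(KMnO4) per titration = 0.03510 × 0.08009 = 2.811 × 10^-3 mol
From the 5:2 ratio, n(Na2C2O4) in each aliquot = 5/2 × 2.811 × 10^-3 = 7.028 × 10^-3 mol
n(Na2C2O4) in the whole flask = 7.028 × 10^-3 × 500.0/25.00 = 0.1406 mol
mass of Na2C2O4 = 0.1406 × 134.00 = 18.83 g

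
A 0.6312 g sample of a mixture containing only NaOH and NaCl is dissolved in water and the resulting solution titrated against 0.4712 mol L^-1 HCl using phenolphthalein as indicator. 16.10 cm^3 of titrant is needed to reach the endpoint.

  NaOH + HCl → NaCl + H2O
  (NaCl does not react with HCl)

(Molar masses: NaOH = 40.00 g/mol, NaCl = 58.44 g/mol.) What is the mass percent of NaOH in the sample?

n(HCl) = 0.01610 × 0.4712 = 7.586 × 10^-3 mol
Let x = n(NaOH), y = n(NaCl).
Titrant: 1x = 7.586 × 10^-3;  mass: 40.00x + 58.44y = 0.6312
Solving, x = 7.586 × 10^-3 mol, y = 5.608 × 10^-3 mol
mass of NaOH = 7.586 × 10^-3 × 40.00 = 0.3035 g
% NaOH = 0.3035 / 0.6312 × 100 = 48.08 %

48.08 %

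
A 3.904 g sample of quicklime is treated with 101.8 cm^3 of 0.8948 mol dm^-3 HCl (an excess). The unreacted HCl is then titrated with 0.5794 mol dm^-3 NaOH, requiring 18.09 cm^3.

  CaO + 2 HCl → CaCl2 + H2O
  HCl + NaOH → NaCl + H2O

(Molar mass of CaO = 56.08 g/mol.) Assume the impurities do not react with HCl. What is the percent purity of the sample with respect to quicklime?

57.90 %

n(HCl) added = 0.1018 × 0.8948 = 0.09109 mol
n(NaOH) used in back-titration = 0.01809 × 0.5794 = 0.01048 mol
n(HCl) left over = 0.01048 mol (1:1 ratio)
n(HCl) consumed by analyte = 0.09109 − 0.01048 = 0.08061 mol
From the 1:2 ratio, n(CaO) = 1/2 × 0.08061 = 0.04030 mol
mass of CaO = 0.04030 × 56.08 = 2.260 g
% CaO = 2.260 / 3.904 × 100 = 57.90 %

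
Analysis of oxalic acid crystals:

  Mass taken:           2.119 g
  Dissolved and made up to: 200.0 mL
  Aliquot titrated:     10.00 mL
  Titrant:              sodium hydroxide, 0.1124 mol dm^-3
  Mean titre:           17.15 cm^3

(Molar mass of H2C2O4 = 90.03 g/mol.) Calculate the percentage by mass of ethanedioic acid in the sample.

81.90 %

H2C2O4 + 2 NaOH → Na2C2O4 + 2 H2O
n(NaOH) per titration = 0.01715 × 0.1124 = 1.928 × 10^-3 mol
From the 1:2 ratio, n(H2C2O4) in each aliquot = 1/2 × 1.928 × 10^-3 = 9.638 × 10^-4 mol
n(H2C2O4) in the whole flask = 9.638 × 10^-4 × 200.0/10.00 = 0.01928 mol
mass of H2C2O4 = 0.01928 × 90.03 = 1.735 g
% H2C2O4 = 1.735 / 2.119 × 100 = 81.90 %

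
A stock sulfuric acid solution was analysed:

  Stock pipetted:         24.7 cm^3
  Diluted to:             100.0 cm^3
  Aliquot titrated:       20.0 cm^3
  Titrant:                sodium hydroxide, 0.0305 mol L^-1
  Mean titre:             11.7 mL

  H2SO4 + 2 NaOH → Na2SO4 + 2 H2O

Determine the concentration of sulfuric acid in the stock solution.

0.0361 mol/L

n(NaOH) = 0.0117 × 0.0305 = 3.57 × 10^-4 mol
From the 1:2 ratio, n(H2SO4) in the aliquot = 1/2 × 3.57 × 10^-4 = 1.78 × 10^-4 mol
[H2SO4]_dilute = 1.78 × 10^-4 / 0.0200 = 0.00892 mol/L
Dilution factor = 100.0 / 24.7 = 4.049
[H2SO4]_stock = 0.00892 × 4.049 = 0.0361 mol/L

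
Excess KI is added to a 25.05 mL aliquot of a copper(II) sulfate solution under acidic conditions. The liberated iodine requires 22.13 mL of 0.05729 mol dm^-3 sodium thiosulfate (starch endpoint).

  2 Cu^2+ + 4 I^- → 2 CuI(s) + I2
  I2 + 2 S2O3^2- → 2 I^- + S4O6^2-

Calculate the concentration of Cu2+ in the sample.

n(S2O3^2-) = 0.02213 × 0.05729 = 1.268 × 10^-3 mol
n(I2) = n(S2O3^2-)/2 = 6.339 × 10^-4 mol
From the 2:1 ratio, n(Cu2+) in the aliquot = 2/1 × 6.339 × 10^-4 = 1.268 × 10^-3 mol
[Cu2+] = 1.268 × 10^-3 / 0.02505 = 0.05061 mol/L

0.05061 mol/L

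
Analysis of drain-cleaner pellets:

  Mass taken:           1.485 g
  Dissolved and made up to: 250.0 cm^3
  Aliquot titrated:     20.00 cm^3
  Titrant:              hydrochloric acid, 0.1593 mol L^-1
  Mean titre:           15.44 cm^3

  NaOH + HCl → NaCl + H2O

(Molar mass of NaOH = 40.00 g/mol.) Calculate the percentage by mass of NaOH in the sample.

n(HCl) per titration = 0.01544 × 0.1593 = 2.460 × 10^-3 mol
n(NaOH) in each aliquot = 2.460 × 10^-3 mol (1:1 ratio)
n(NaOH) in the whole flask = 2.460 × 10^-3 × 250.0/20.00 = 0.03074 mol
mass of NaOH = 0.03074 × 40.00 = 1.230 g
% NaOH = 1.230 / 1.485 × 100 = 82.81 %

82.81 %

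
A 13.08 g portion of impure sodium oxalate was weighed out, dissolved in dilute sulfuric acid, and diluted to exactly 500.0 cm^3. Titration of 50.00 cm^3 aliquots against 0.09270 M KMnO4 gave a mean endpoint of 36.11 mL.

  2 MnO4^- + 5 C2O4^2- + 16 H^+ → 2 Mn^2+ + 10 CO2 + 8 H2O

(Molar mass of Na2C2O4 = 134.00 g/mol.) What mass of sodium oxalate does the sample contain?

11.21 g

n(KMnO4) per titration = 0.03611 × 0.09270 = 3.347 × 10^-3 mol
From the 5:2 ratio, n(Na2C2O4) in each aliquot = 5/2 × 3.347 × 10^-3 = 8.368 × 10^-3 mol
n(Na2C2O4) in the whole flask = 8.368 × 10^-3 × 500.0/50.00 = 0.08368 mol
mass of Na2C2O4 = 0.08368 × 134.00 = 11.21 g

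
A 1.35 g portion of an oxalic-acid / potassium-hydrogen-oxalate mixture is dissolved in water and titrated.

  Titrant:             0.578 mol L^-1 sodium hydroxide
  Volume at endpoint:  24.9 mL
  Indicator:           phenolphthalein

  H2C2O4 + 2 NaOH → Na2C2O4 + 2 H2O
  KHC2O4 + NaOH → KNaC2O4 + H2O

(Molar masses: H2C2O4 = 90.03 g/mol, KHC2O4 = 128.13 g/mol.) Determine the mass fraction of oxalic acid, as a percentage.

19.8 %

n(NaOH) = 0.0249 × 0.578 = 0.0144 mol
Let x = n(H2C2O4), y = n(KHC2O4).
Titrant: 2x + 1y = 0.0144;  mass: 90.03x + 128.13y = 1.35
Solving, x = 2.97 × 10^-3 mol, y = 8.45 × 10^-3 mol
mass of H2C2O4 = 2.97 × 10^-3 × 90.03 = 0.268 g
% H2C2O4 = 0.268 / 1.35 × 100 = 19.8 %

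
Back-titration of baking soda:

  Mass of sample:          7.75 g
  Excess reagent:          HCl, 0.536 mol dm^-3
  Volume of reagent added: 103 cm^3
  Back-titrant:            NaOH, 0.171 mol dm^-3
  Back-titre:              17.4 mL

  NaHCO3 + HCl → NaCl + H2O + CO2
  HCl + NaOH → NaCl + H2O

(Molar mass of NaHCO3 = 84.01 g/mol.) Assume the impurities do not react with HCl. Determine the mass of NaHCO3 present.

n(HCl) added = 0.103 × 0.536 = 0.0552 mol
n(NaOH) used in back-titration = 0.0174 × 0.171 = 2.98 × 10^-3 mol
n(HCl) left over = 2.98 × 10^-3 mol (1:1 ratio)
n(HCl) consumed by analyte = 0.0552 − 2.98 × 10^-3 = 0.0522 mol
n(NaHCO3) = 0.0522 mol (1:1 ratio)
mass of NaHCO3 = 0.0522 × 84.01 = 4.39 g

4.39 g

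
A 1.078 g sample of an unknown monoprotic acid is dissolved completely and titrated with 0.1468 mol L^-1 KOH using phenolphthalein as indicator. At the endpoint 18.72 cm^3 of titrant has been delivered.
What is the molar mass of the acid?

392.3 g/mol

n(KOH) = 0.01872 L × 0.1468 mol/L = 2.748 × 10^-3 mol
n(HA) = 2.748 × 10^-3 mol (1:1 ratio)
M = m / n = 1.078 g / 2.748 × 10^-3 mol = 392.3 g/mol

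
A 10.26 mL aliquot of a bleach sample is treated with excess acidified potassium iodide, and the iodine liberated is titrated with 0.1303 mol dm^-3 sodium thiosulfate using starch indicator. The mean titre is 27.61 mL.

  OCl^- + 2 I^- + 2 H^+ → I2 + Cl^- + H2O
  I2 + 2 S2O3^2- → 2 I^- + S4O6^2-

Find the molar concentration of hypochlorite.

n(S2O3^2-) = 0.02761 × 0.1303 = 3.598 × 10^-3 mol
n(I2) = n(S2O3^2-)/2 = 1.799 × 10^-3 mol
n(OCl^-) in the aliquot = 1.799 × 10^-3 mol (1:1 ratio)
[OCl^-] = 1.799 × 10^-3 / 0.01026 = 0.1753 mol/L

0.1753 mol/L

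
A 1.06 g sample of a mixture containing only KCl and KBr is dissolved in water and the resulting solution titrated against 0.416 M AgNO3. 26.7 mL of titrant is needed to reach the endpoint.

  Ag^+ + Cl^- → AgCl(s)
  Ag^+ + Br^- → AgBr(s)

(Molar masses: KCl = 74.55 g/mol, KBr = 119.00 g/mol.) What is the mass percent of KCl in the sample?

n(AgNO3) = 0.0267 × 0.416 = 0.0111 mol
Let x = n(KCl), y = n(KBr).
Titrant: 1x + 1y = 0.0111;  mass: 74.55x + 119.00y = 1.06
Solving, x = 5.89 × 10^-3 mol, y = 5.22 × 10^-3 mol
mass of KCl = 5.89 × 10^-3 × 74.55 = 0.439 g
% KCl = 0.439 / 1.06 × 100 = 41.4 %

41.4 %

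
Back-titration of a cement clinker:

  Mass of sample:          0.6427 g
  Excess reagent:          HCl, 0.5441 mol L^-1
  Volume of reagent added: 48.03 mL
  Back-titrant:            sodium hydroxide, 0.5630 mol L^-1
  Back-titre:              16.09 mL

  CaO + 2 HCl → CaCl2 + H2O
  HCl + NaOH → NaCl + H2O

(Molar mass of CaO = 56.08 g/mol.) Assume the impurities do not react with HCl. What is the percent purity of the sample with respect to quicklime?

n(HCl) added = 0.04803 × 0.5441 = 0.02613 mol
n(NaOH) used in back-titration = 0.01609 × 0.5630 = 9.059 × 10^-3 mol
n(HCl) left over = 9.059 × 10^-3 mol (1:1 ratio)
n(HCl) consumed by analyte = 0.02613 − 9.059 × 10^-3 = 0.01707 mol
From the 1:2 ratio, n(CaO) = 1/2 × 0.01707 = 8.537 × 10^-3 mol
mass of CaO = 8.537 × 10^-3 × 56.08 = 0.4788 g
% CaO = 0.4788 / 0.6427 × 100 = 74.49 %

74.49 %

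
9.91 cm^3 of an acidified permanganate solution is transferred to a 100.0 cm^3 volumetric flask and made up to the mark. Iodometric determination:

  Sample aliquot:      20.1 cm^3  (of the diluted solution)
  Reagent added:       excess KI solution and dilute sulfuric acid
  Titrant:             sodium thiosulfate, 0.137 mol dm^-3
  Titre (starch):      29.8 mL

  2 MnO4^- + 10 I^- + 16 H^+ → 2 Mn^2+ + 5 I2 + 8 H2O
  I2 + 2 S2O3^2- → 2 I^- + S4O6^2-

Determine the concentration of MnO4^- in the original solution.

n(S2O3^2-) = 0.0298 × 0.137 = 4.08 × 10^-3 mol
n(I2) = n(S2O3^2-)/2 = 2.04 × 10^-3 mol
From the 2:5 ratio, n(MnO4^-) in the aliquot = 2/5 × 2.04 × 10^-3 = 8.17 × 10^-4 mol
[MnO4^-]_dilute = 8.17 × 10^-4 / 0.0201 = 0.0406 mol/L
[MnO4^-]_original = 0.0406 × 100.0/9.91 = 0.410 mol/L

0.410 mol/L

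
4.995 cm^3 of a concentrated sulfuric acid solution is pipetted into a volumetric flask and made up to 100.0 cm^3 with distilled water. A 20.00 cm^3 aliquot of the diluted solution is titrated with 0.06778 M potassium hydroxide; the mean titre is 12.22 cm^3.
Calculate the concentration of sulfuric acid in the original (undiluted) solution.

H2SO4 + 2 KOH → K2SO4 + 2 H2O
n(KOH) = 0.01222 × 0.06778 = 8.283 × 10^-4 mol
From the 1:2 ratio, n(H2SO4) in the aliquot = 1/2 × 8.283 × 10^-4 = 4.141 × 10^-4 mol
[H2SO4]_dilute = 4.141 × 10^-4 / 0.02000 = 0.02071 mol/L
Dilution factor = 100.0 / 4.995 = 20.02
[H2SO4]_stock = 0.02071 × 20.02 = 0.4146 mol/L

0.4146 M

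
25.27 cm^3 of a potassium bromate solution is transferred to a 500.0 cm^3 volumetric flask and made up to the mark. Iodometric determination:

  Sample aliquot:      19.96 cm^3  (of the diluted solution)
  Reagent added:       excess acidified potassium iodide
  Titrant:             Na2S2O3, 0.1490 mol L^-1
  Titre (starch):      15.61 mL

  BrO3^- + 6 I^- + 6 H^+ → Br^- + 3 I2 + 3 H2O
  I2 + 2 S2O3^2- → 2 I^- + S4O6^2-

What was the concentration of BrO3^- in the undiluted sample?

n(S2O3^2-) = 0.01561 × 0.1490 = 2.326 × 10^-3 mol
n(I2) = n(S2O3^2-)/2 = 1.163 × 10^-3 mol
From the 1:3 ratio, n(BrO3^-) in the aliquot = 1/3 × 1.163 × 10^-3 = 3.876 × 10^-4 mol
[BrO3^-]_dilute = 3.876 × 10^-4 / 0.01996 = 0.01942 mol/L
[BrO3^-]_original = 0.01942 × 500.0/25.27 = 0.3843 mol/L

0.3843 mol/L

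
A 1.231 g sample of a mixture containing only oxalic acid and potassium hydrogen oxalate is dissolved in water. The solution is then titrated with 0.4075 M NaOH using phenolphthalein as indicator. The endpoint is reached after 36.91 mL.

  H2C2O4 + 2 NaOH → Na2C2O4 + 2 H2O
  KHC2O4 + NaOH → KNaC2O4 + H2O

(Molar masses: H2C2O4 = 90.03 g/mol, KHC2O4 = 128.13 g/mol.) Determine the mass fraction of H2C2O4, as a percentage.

30.63 %

n(NaOH) = 0.03691 × 0.4075 = 0.01504 mol
Let x = n(H2C2O4), y = n(KHC2O4).
Titrant: 2x + 1y = 0.01504;  mass: 90.03x + 128.13y = 1.231
Solving, x = 4.188 × 10^-3 mol, y = 6.665 × 10^-3 mol
mass of H2C2O4 = 4.188 × 10^-3 × 90.03 = 0.3771 g
% H2C2O4 = 0.3771 / 1.231 × 100 = 30.63 %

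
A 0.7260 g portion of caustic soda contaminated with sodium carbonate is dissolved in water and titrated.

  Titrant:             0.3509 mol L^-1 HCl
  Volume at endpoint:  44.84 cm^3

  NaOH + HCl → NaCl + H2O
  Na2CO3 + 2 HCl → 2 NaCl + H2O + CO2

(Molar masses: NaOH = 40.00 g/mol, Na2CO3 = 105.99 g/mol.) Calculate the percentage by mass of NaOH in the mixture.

45.72 %

n(HCl) = 0.04484 × 0.3509 = 0.01573 mol
Let x = n(NaOH), y = n(Na2CO3).
Titrant: 1x + 2y = 0.01573;  mass: 40.00x + 105.99y = 0.7260
Solving, x = 8.299 × 10^-3 mol, y = 3.718 × 10^-3 mol
mass of NaOH = 8.299 × 10^-3 × 40.00 = 0.3319 g
% NaOH = 0.3319 / 0.7260 × 100 = 45.72 %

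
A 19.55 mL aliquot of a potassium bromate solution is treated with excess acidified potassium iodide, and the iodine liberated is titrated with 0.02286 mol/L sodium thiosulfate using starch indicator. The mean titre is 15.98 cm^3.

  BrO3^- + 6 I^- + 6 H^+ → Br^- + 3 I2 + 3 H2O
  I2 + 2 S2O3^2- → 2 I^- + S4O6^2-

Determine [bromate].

n(S2O3^2-) = 0.01598 × 0.02286 = 3.653 × 10^-4 mol
n(I2) = n(S2O3^2-)/2 = 1.827 × 10^-4 mol
From the 1:3 ratio, n(BrO3^-) in the aliquot = 1/3 × 1.827 × 10^-4 = 6.088 × 10^-5 mol
[BrO3^-] = 6.088 × 10^-5 / 0.01955 = 0.003114 mol/L

0.003114 mol/L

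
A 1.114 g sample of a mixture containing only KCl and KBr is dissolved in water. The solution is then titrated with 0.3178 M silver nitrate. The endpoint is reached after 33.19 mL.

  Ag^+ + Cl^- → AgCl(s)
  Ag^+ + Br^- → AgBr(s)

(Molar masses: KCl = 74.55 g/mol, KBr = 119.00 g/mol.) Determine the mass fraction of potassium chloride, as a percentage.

21.26 %

n(AgNO3) = 0.03319 × 0.3178 = 0.01055 mol
Let x = n(KCl), y = n(KBr).
Titrant: 1x + 1y = 0.01055;  mass: 74.55x + 119.00y = 1.114
Solving, x = 3.176 × 10^-3 mol, y = 7.371 × 10^-3 mol
mass of KCl = 3.176 × 10^-3 × 74.55 = 0.2368 g
% KCl = 0.2368 / 1.114 × 100 = 21.26 %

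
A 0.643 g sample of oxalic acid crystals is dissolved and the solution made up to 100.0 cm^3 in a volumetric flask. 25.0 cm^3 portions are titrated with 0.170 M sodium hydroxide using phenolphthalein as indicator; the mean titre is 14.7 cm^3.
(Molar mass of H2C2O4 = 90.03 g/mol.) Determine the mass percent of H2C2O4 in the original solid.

H2C2O4 + 2 NaOH → Na2C2O4 + 2 H2O
n(NaOH) per titration = 0.0147 × 0.170 = 2.50 × 10^-3 mol
From the 1:2 ratio, n(H2C2O4) in each aliquot = 1/2 × 2.50 × 10^-3 = 1.25 × 10^-3 mol
n(H2C2O4) in the whole flask = 1.25 × 10^-3 × 100.0/25.0 = 5.00 × 10^-3 mol
mass of H2C2O4 = 5.00 × 10^-3 × 90.03 = 0.450 g
% H2C2O4 = 0.450 / 0.643 × 100 = 70.0 %

70.0 %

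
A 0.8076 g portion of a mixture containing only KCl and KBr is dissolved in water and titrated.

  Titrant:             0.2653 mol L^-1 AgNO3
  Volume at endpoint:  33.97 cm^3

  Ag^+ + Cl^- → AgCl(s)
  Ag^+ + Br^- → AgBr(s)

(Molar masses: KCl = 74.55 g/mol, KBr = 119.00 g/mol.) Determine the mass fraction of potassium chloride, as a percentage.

55.00 %

n(AgNO3) = 0.03397 × 0.2653 = 9.012 × 10^-3 mol
Let x = n(KCl), y = n(KBr).
Titrant: 1x + 1y = 9.012 × 10^-3;  mass: 74.55x + 119.00y = 0.8076
Solving, x = 5.959 × 10^-3 mol, y = 3.054 × 10^-3 mol
mass of KCl = 5.959 × 10^-3 × 74.55 = 0.4442 g
% KCl = 0.4442 / 0.8076 × 100 = 55.00 %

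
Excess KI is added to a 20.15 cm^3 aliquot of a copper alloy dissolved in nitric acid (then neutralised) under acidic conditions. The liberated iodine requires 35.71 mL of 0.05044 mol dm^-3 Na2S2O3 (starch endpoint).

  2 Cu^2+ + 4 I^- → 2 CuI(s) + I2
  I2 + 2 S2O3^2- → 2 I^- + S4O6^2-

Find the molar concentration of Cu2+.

n(S2O3^2-) = 0.03571 × 0.05044 = 1.801 × 10^-3 mol
n(I2) = n(S2O3^2-)/2 = 9.006 × 10^-4 mol
From the 2:1 ratio, n(Cu2+) in the aliquot = 2/1 × 9.006 × 10^-4 = 1.801 × 10^-3 mol
[Cu2+] = 1.801 × 10^-3 / 0.02015 = 0.08939 mol/L

0.08939 mol/L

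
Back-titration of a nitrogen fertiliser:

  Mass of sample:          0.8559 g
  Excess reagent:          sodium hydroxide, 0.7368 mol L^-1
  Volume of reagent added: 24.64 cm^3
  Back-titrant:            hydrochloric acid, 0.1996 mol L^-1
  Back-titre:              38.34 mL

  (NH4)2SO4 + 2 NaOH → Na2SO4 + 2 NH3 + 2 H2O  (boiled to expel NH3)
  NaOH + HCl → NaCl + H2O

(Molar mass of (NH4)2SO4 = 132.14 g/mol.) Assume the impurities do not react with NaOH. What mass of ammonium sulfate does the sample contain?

0.6939 g

n(NaOH) added = 0.02464 × 0.7368 = 0.01815 mol
n(HCl) used in back-titration = 0.03834 × 0.1996 = 7.653 × 10^-3 mol
n(NaOH) left over = 7.653 × 10^-3 mol (1:1 ratio)
n(NaOH) consumed by analyte = 0.01815 − 7.653 × 10^-3 = 0.01050 mol
From the 1:2 ratio, n((NH4)2SO4) = 1/2 × 0.01050 = 5.251 × 10^-3 mol
mass of (NH4)2SO4 = 5.251 × 10^-3 × 132.14 = 0.6939 g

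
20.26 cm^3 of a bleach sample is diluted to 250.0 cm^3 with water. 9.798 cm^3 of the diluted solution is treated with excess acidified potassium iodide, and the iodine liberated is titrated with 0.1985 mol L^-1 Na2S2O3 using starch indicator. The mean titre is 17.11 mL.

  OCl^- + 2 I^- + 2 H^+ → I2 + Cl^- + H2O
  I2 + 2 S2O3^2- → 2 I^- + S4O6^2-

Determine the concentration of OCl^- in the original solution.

2.139 mol/L

n(S2O3^2-) = 0.01711 × 0.1985 = 3.396 × 10^-3 mol
n(I2) = n(S2O3^2-)/2 = 1.698 × 10^-3 mol
n(OCl^-) in the aliquot = 1.698 × 10^-3 mol (1:1 ratio)
[OCl^-]_dilute = 1.698 × 10^-3 / 0.009798 = 0.1733 mol/L
[OCl^-]_original = 0.1733 × 250.0/20.26 = 2.139 mol/L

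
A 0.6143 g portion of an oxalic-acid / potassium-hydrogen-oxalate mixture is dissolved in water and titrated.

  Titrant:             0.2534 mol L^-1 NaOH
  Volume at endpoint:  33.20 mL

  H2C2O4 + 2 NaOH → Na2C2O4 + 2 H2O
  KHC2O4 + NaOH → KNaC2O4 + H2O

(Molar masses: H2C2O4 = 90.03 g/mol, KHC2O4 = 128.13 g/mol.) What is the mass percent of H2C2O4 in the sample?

40.88 %

n(NaOH) = 0.03320 × 0.2534 = 8.413 × 10^-3 mol
Let x = n(H2C2O4), y = n(KHC2O4).
Titrant: 2x + 1y = 8.413 × 10^-3;  mass: 90.03x + 128.13y = 0.6143
Solving, x = 2.789 × 10^-3 mol, y = 2.835 × 10^-3 mol
mass of H2C2O4 = 2.789 × 10^-3 × 90.03 = 0.2511 g
% H2C2O4 = 0.2511 / 0.6143 × 100 = 40.88 %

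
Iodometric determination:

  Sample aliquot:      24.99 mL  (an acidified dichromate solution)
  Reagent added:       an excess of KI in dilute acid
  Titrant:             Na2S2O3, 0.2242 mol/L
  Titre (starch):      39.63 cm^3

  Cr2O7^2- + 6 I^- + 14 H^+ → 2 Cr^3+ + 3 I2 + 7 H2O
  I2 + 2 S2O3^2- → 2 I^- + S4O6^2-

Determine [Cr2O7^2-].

n(S2O3^2-) = 0.03963 × 0.2242 = 8.885 × 10^-3 mol
n(I2) = n(S2O3^2-)/2 = 4.443 × 10^-3 mol
From the 1:3 ratio, n(Cr2O7^2-) in the aliquot = 1/3 × 4.443 × 10^-3 = 1.481 × 10^-3 mol
[Cr2O7^2-] = 1.481 × 10^-3 / 0.02499 = 0.05926 mol/L

0.05926 mol/L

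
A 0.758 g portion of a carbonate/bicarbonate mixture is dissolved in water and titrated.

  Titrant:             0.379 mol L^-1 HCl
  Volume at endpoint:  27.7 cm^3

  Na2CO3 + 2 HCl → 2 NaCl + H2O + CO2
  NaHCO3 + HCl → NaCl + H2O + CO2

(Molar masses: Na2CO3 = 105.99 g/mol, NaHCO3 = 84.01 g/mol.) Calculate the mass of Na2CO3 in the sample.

n(HCl) = 0.0277 × 0.379 = 0.0105 mol
Let x = n(Na2CO3), y = n(NaHCO3).
Titrant: 2x + 1y = 0.0105;  mass: 105.99x + 84.01y = 0.758
Solving, x = 2.00 × 10^-3 mol, y = 6.50 × 10^-3 mol
mass of Na2CO3 = 2.00 × 10^-3 × 105.99 = 0.212 g

0.212 g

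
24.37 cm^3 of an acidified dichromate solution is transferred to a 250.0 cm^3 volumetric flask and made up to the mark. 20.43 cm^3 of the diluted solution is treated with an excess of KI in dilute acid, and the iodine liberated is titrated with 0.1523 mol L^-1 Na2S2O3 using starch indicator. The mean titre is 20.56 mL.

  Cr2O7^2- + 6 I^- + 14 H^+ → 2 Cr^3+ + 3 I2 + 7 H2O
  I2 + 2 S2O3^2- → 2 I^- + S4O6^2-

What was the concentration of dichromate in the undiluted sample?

0.2621 mol/L

n(S2O3^2-) = 0.02056 × 0.1523 = 3.131 × 10^-3 mol
n(I2) = n(S2O3^2-)/2 = 1.566 × 10^-3 mol
From the 1:3 ratio, n(Cr2O7^2-) in the aliquot = 1/3 × 1.566 × 10^-3 = 5.219 × 10^-4 mol
[Cr2O7^2-]_dilute = 5.219 × 10^-4 / 0.02043 = 0.02554 mol/L
[Cr2O7^2-]_original = 0.02554 × 250.0/24.37 = 0.2621 mol/L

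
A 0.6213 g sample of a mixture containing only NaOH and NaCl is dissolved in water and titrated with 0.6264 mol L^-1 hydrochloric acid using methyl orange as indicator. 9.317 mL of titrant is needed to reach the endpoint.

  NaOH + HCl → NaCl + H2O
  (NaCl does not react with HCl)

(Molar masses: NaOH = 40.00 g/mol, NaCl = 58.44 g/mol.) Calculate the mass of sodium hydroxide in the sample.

0.2334 g

n(HCl) = 0.009317 × 0.6264 = 5.836 × 10^-3 mol
Let x = n(NaOH), y = n(NaCl).
Titrant: 1x = 5.836 × 10^-3;  mass: 40.00x + 58.44y = 0.6213
Solving, x = 5.836 × 10^-3 mol, y = 6.637 × 10^-3 mol
mass of NaOH = 5.836 × 10^-3 × 40.00 = 0.2334 g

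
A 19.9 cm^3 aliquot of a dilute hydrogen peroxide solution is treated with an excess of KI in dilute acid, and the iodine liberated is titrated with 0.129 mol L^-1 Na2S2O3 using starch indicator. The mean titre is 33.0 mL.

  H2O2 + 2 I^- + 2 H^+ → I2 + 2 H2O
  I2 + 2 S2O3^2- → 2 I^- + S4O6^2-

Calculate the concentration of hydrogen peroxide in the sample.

n(S2O3^2-) = 0.0330 × 0.129 = 4.26 × 10^-3 mol
n(I2) = n(S2O3^2-)/2 = 2.13 × 10^-3 mol
n(H2O2) in the aliquot = 2.13 × 10^-3 mol (1:1 ratio)
[H2O2] = 2.13 × 10^-3 / 0.0199 = 0.107 mol/L

0.107 mol/L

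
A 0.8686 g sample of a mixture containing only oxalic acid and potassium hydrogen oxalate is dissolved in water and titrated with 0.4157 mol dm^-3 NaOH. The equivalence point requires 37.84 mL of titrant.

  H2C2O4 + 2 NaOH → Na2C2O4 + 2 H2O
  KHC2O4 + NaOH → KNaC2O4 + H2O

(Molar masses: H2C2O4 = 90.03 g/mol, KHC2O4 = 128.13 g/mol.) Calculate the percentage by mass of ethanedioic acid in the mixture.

n(NaOH) = 0.03784 × 0.4157 = 0.01573 mol
Let x = n(H2C2O4), y = n(KHC2O4).
Titrant: 2x + 1y = 0.01573;  mass: 90.03x + 128.13y = 0.8686
Solving, x = 6.899 × 10^-3 mol, y = 1.931 × 10^-3 mol
mass of H2C2O4 = 6.899 × 10^-3 × 90.03 = 0.6212 g
% H2C2O4 = 0.6212 / 0.8686 × 100 = 71.51 %

71.51 %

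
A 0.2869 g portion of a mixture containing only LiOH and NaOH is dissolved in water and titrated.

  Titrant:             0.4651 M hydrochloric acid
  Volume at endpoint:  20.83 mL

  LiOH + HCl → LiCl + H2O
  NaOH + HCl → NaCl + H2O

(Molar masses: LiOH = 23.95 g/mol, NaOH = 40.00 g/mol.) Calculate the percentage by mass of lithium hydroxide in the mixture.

n(HCl) = 0.02083 × 0.4651 = 9.688 × 10^-3 mol
Let x = n(LiOH), y = n(NaOH).
Titrant: 1x + 1y = 9.688 × 10^-3;  mass: 23.95x + 40.00y = 0.2869
Solving, x = 6.269 × 10^-3 mol, y = 3.419 × 10^-3 mol
mass of LiOH = 6.269 × 10^-3 × 23.95 = 0.1501 g
% LiOH = 0.1501 / 0.2869 × 100 = 52.33 %

52.33 %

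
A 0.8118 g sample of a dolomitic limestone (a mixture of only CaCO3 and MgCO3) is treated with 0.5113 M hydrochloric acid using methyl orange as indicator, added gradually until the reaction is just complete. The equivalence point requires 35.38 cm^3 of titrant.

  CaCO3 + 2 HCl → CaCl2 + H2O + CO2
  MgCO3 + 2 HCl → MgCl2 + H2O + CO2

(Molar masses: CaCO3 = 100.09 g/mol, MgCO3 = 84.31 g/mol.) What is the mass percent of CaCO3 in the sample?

38.46 %

n(HCl) = 0.03538 × 0.5113 = 0.01809 mol
Let x = n(CaCO3), y = n(MgCO3).
Titrant: 2x + 2y = 0.01809;  mass: 100.09x + 84.31y = 0.8118
Solving, x = 3.119 × 10^-3 mol, y = 5.925 × 10^-3 mol
mass of CaCO3 = 3.119 × 10^-3 × 100.09 = 0.3122 g
% CaCO3 = 0.3122 / 0.8118 × 100 = 38.46 %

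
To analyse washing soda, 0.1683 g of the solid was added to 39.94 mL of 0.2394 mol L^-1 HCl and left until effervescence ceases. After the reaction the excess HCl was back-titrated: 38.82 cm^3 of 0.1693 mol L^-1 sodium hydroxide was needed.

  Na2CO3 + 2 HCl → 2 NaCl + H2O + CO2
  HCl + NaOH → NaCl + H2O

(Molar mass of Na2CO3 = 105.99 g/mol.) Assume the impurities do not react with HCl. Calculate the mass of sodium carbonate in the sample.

n(HCl) added = 0.03994 × 0.2394 = 9.562 × 10^-3 mol
n(NaOH) used in back-titration = 0.03882 × 0.1693 = 6.572 × 10^-3 mol
n(HCl) left over = 6.572 × 10^-3 mol (1:1 ratio)
n(HCl) consumed by analyte = 9.562 × 10^-3 − 6.572 × 10^-3 = 2.989 × 10^-3 mol
From the 1:2 ratio, n(Na2CO3) = 1/2 × 2.989 × 10^-3 = 1.495 × 10^-3 mol
mass of Na2CO3 = 1.495 × 10^-3 × 105.99 = 0.1584 g

0.1584 g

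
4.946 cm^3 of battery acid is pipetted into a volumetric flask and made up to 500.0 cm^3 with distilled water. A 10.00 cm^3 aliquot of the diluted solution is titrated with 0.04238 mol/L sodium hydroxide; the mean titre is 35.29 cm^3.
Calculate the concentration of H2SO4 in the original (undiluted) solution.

7.560 mol/L

H2SO4 + 2 NaOH → Na2SO4 + 2 H2O
n(NaOH) = 0.03529 × 0.04238 = 1.496 × 10^-3 mol
From the 1:2 ratio, n(H2SO4) in the aliquot = 1/2 × 1.496 × 10^-3 = 7.478 × 10^-4 mol
[H2SO4]_dilute = 7.478 × 10^-4 / 0.01000 = 0.07478 mol/L
Dilution factor = 500.0 / 4.946 = 101.1
[H2SO4]_stock = 0.07478 × 101.1 = 7.560 mol/L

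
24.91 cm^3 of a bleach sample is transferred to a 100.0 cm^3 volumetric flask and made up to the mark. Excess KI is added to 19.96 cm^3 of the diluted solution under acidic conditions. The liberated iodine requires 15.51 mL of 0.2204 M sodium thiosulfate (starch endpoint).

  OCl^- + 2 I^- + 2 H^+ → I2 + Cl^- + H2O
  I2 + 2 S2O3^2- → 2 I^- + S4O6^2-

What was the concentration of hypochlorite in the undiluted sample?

n(S2O3^2-) = 0.01551 × 0.2204 = 3.418 × 10^-3 mol
n(I2) = n(S2O3^2-)/2 = 1.709 × 10^-3 mol
n(OCl^-) in the aliquot = 1.709 × 10^-3 mol (1:1 ratio)
[OCl^-]_dilute = 1.709 × 10^-3 / 0.01996 = 0.08563 mol/L
[OCl^-]_original = 0.08563 × 100.0/24.91 = 0.3438 mol/L

0.3438 M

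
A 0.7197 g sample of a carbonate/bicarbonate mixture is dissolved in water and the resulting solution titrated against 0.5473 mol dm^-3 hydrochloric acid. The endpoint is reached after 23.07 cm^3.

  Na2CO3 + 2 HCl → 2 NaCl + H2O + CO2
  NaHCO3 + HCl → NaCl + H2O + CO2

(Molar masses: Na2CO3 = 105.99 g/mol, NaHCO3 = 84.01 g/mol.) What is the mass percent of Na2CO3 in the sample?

80.97 %

n(HCl) = 0.02307 × 0.5473 = 0.01263 mol
Let x = n(Na2CO3), y = n(NaHCO3).
Titrant: 2x + 1y = 0.01263;  mass: 105.99x + 84.01y = 0.7197
Solving, x = 5.498 × 10^-3 mol, y = 1.631 × 10^-3 mol
mass of Na2CO3 = 5.498 × 10^-3 × 105.99 = 0.5827 g
% Na2CO3 = 0.5827 / 0.7197 × 100 = 80.97 %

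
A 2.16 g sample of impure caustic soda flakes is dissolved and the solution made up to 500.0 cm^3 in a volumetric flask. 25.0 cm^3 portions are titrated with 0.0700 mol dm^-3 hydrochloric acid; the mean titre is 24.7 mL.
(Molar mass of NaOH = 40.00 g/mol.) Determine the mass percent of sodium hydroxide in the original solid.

64.0 %

NaOH + HCl → NaCl + H2O
n(HCl) per titration = 0.0247 × 0.0700 = 1.73 × 10^-3 mol
n(NaOH) in each aliquot = 1.73 × 10^-3 mol (1:1 ratio)
n(NaOH) in the whole flask = 1.73 × 10^-3 × 500.0/25.0 = 0.0346 mol
mass of NaOH = 0.0346 × 40.00 = 1.38 g
% NaOH = 1.38 / 2.16 × 100 = 64.0 %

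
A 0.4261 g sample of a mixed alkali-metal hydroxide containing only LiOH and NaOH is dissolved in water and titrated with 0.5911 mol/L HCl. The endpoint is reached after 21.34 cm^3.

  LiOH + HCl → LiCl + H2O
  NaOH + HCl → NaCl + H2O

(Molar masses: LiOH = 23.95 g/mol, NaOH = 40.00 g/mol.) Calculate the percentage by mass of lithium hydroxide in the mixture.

n(HCl) = 0.02134 × 0.5911 = 0.01261 mol
Let x = n(LiOH), y = n(NaOH).
Titrant: 1x + 1y = 0.01261;  mass: 23.95x + 40.00y = 0.4261
Solving, x = 4.889 × 10^-3 mol, y = 7.725 × 10^-3 mol
mass of LiOH = 4.889 × 10^-3 × 23.95 = 0.1171 g
% LiOH = 0.1171 / 0.4261 × 100 = 27.48 %

27.48 %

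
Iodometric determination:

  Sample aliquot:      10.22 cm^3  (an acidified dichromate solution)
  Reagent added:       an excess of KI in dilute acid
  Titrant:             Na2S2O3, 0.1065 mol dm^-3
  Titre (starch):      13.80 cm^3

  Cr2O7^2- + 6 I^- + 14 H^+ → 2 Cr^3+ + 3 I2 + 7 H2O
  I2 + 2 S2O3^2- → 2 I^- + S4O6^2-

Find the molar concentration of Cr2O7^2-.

n(S2O3^2-) = 0.01380 × 0.1065 = 1.470 × 10^-3 mol
n(I2) = n(S2O3^2-)/2 = 7.348 × 10^-4 mol
From the 1:3 ratio, n(Cr2O7^2-) in the aliquot = 1/3 × 7.348 × 10^-4 = 2.450 × 10^-4 mol
[Cr2O7^2-] = 2.450 × 10^-4 / 0.01022 = 0.02397 mol/L

0.02397 mol/L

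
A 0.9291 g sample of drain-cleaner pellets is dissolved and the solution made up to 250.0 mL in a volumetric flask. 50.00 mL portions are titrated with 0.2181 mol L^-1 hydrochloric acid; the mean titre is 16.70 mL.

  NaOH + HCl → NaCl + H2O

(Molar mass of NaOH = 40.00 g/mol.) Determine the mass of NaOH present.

n(HCl) per titration = 0.01670 × 0.2181 = 3.642 × 10^-3 mol
n(NaOH) in each aliquot = 3.642 × 10^-3 mol (1:1 ratio)
n(NaOH) in the whole flask = 3.642 × 10^-3 × 250.0/50.00 = 0.01821 mol
mass of NaOH = 0.01821 × 40.00 = 0.7285 g

0.7285 g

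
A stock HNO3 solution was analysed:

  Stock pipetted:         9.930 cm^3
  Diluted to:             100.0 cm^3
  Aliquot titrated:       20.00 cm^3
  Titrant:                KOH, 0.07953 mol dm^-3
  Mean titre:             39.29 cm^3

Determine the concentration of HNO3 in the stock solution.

HNO3 + KOH → KNO3 + H2O
n(KOH) = 0.03929 × 0.07953 = 3.125 × 10^-3 mol
n(HNO3) in the aliquot = 3.125 × 10^-3 mol (1:1 ratio)
[HNO3]_dilute = 3.125 × 10^-3 / 0.02000 = 0.1562 mol/L
Dilution factor = 100.0 / 9.930 = 10.07
[HNO3]_stock = 0.1562 × 10.07 = 1.573 mol/L

1.573 mol/L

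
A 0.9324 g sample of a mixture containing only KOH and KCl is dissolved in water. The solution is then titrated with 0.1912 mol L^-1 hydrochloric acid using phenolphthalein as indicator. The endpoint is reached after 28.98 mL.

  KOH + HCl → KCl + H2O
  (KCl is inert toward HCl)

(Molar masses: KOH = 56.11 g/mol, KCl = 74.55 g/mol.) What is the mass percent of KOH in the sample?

n(HCl) = 0.02898 × 0.1912 = 5.541 × 10^-3 mol
Let x = n(KOH), y = n(KCl).
Titrant: 1x = 5.541 × 10^-3;  mass: 56.11x + 74.55y = 0.9324
Solving, x = 5.541 × 10^-3 mol, y = 8.337 × 10^-3 mol
mass of KOH = 5.541 × 10^-3 × 56.11 = 0.3109 g
% KOH = 0.3109 / 0.9324 × 100 = 33.34 %

33.34 %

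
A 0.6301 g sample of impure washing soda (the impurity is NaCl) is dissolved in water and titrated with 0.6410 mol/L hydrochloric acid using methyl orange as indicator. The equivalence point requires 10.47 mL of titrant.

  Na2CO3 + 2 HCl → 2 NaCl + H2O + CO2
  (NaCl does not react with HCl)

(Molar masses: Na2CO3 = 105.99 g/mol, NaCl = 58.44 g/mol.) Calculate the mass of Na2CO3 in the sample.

0.3557 g

n(HCl) = 0.01047 × 0.6410 = 6.711 × 10^-3 mol
Let x = n(Na2CO3), y = n(NaCl).
Titrant: 2x = 6.711 × 10^-3;  mass: 105.99x + 58.44y = 0.6301
Solving, x = 3.356 × 10^-3 mol, y = 4.696 × 10^-3 mol
mass of Na2CO3 = 3.356 × 10^-3 × 105.99 = 0.3557 g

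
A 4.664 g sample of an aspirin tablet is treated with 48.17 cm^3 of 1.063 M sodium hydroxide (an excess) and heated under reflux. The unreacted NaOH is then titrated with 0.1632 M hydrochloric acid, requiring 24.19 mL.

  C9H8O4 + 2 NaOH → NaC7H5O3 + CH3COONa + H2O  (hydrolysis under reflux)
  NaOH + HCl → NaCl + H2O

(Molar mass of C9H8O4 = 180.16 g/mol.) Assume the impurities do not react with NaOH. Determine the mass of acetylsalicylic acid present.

n(NaOH) added = 0.04817 × 1.063 = 0.05120 mol
n(HCl) used in back-titration = 0.02419 × 0.1632 = 3.948 × 10^-3 mol
n(NaOH) left over = 3.948 × 10^-3 mol (1:1 ratio)
n(NaOH) consumed by analyte = 0.05120 − 3.948 × 10^-3 = 0.04726 mol
From the 1:2 ratio, n(C9H8O4) = 1/2 × 0.04726 = 0.02363 mol
mass of C9H8O4 = 0.02363 × 180.16 = 4.257 g

4.257 g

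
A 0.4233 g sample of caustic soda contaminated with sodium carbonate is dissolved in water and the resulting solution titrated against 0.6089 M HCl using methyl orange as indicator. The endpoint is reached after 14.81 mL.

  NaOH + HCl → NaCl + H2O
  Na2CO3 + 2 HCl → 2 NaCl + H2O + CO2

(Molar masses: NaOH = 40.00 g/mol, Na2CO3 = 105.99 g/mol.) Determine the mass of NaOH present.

0.1681 g

n(HCl) = 0.01481 × 0.6089 = 9.018 × 10^-3 mol
Let x = n(NaOH), y = n(Na2CO3).
Titrant: 1x + 2y = 9.018 × 10^-3;  mass: 40.00x + 105.99y = 0.4233
Solving, x = 4.202 × 10^-3 mol, y = 2.408 × 10^-3 mol
mass of NaOH = 4.202 × 10^-3 × 40.00 = 0.1681 g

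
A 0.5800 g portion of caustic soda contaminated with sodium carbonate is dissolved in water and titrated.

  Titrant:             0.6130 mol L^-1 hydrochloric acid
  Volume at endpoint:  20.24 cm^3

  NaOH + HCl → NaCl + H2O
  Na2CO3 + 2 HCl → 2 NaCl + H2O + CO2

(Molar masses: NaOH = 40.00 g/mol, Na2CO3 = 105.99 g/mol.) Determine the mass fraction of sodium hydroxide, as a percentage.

41.14 %

n(HCl) = 0.02024 × 0.6130 = 0.01241 mol
Let x = n(NaOH), y = n(Na2CO3).
Titrant: 1x + 2y = 0.01241;  mass: 40.00x + 105.99y = 0.5800
Solving, x = 5.965 × 10^-3 mol, y = 3.221 × 10^-3 mol
mass of NaOH = 5.965 × 10^-3 × 40.00 = 0.2386 g
% NaOH = 0.2386 / 0.5800 × 100 = 41.14 %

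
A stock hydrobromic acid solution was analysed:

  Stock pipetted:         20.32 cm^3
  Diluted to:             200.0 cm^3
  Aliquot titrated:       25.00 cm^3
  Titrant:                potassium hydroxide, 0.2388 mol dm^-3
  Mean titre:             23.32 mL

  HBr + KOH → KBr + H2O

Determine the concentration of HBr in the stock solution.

2.192 mol/L

n(KOH) = 0.02332 × 0.2388 = 5.569 × 10^-3 mol
n(HBr) in the aliquot = 5.569 × 10^-3 mol (1:1 ratio)
[HBr]_dilute = 5.569 × 10^-3 / 0.02500 = 0.2228 mol/L
Dilution factor = 200.0 / 20.32 = 9.843
[HBr]_stock = 0.2228 × 9.843 = 2.192 mol/L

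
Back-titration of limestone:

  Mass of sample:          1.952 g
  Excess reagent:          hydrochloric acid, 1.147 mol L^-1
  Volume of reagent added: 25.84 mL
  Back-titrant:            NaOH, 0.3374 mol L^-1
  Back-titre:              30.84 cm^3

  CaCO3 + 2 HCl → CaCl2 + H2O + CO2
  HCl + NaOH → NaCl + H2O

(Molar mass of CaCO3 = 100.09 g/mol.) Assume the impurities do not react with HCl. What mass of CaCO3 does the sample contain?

0.9625 g

n(HCl) added = 0.02584 × 1.147 = 0.02964 mol
n(NaOH) used in back-titration = 0.03084 × 0.3374 = 0.01041 mol
n(HCl) left over = 0.01041 mol (1:1 ratio)
n(HCl) consumed by analyte = 0.02964 − 0.01041 = 0.01923 mol
From the 1:2 ratio, n(CaCO3) = 1/2 × 0.01923 = 9.617 × 10^-3 mol
mass of CaCO3 = 9.617 × 10^-3 × 100.09 = 0.9625 g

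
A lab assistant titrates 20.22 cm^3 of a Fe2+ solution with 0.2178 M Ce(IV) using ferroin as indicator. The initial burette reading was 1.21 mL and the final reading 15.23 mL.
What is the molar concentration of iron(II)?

Ce^4+ + Fe^2+ → Ce^3+ + Fe^3+
n(Ce4+) = 0.01402 L × 0.2178 mol/L = 3.054 × 10^-3 mol
n(Fe2+) = 3.054 × 10^-3 mol (1:1 mole ratio)
[Fe2+] = 3.054 × 10^-3 mol / 0.02022 L = 0.1510 mol/L

0.1510 M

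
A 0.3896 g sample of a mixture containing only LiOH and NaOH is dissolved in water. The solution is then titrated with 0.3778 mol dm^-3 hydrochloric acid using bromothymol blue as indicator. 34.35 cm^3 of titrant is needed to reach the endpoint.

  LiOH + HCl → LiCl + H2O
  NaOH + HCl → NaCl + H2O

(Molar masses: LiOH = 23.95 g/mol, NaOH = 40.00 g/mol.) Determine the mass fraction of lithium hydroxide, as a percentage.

n(HCl) = 0.03435 × 0.3778 = 0.01298 mol
Let x = n(LiOH), y = n(NaOH).
Titrant: 1x + 1y = 0.01298;  mass: 23.95x + 40.00y = 0.3896
Solving, x = 8.068 × 10^-3 mol, y = 4.909 × 10^-3 mol
mass of LiOH = 8.068 × 10^-3 × 23.95 = 0.1932 g
% LiOH = 0.1932 / 0.3896 × 100 = 49.60 %

49.60 %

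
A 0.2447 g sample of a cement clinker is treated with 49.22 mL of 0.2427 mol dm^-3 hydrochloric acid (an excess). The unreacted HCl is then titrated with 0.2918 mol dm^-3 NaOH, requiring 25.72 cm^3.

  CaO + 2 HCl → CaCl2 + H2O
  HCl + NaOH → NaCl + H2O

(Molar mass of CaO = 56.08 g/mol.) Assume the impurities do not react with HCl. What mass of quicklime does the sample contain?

n(HCl) added = 0.04922 × 0.2427 = 0.01195 mol
n(NaOH) used in back-titration = 0.02572 × 0.2918 = 7.505 × 10^-3 mol
n(HCl) left over = 7.505 × 10^-3 mol (1:1 ratio)
n(HCl) consumed by analyte = 0.01195 − 7.505 × 10^-3 = 4.441 × 10^-3 mol
From the 1:2 ratio, n(CaO) = 1/2 × 4.441 × 10^-3 = 2.220 × 10^-3 mol
mass of CaO = 2.220 × 10^-3 × 56.08 = 0.1245 g

0.1245 g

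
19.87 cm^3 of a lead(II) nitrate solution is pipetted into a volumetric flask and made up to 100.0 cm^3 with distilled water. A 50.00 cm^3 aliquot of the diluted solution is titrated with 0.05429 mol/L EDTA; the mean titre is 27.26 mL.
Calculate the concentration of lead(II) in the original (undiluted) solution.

Pb^2+ + EDTA^4- → [Pb(EDTA)]^2-
n(EDTA) = 0.02726 × 0.05429 = 1.480 × 10^-3 mol
n(Pb2+) in the aliquot = 1.480 × 10^-3 mol (1:1 ratio)
[Pb2+]_dilute = 1.480 × 10^-3 / 0.05000 = 0.02960 mol/L
Dilution factor = 100.0 / 19.87 = 5.033
[Pb2+]_stock = 0.02960 × 5.033 = 0.1490 mol/L

0.1490 mol/L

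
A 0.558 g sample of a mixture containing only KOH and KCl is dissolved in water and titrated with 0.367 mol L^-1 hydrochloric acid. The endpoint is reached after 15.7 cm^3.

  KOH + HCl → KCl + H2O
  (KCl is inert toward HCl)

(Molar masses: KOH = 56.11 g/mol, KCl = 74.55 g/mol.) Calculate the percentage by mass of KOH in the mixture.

57.9 %

n(HCl) = 0.0157 × 0.367 = 5.76 × 10^-3 mol
Let x = n(KOH), y = n(KCl).
Titrant: 1x = 5.76 × 10^-3;  mass: 56.11x + 74.55y = 0.558
Solving, x = 5.76 × 10^-3 mol, y = 3.15 × 10^-3 mol
mass of KOH = 5.76 × 10^-3 × 56.11 = 0.323 g
% KOH = 0.323 / 0.558 × 100 = 57.9 %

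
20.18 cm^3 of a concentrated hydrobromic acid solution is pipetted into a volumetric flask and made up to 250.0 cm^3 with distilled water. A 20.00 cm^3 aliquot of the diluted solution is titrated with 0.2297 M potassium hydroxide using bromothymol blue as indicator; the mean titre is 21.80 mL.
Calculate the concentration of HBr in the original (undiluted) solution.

HBr + KOH → KBr + H2O
n(KOH) = 0.02180 × 0.2297 = 5.007 × 10^-3 mol
n(HBr) in the aliquot = 5.007 × 10^-3 mol (1:1 ratio)
[HBr]_dilute = 5.007 × 10^-3 / 0.02000 = 0.2504 mol/L
Dilution factor = 250.0 / 20.18 = 12.39
[HBr]_stock = 0.2504 × 12.39 = 3.102 mol/L

3.102 M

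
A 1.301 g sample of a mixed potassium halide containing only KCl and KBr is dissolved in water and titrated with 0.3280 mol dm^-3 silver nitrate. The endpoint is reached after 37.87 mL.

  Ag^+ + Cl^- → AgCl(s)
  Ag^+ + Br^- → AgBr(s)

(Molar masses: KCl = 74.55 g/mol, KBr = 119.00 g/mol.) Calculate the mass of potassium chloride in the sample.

0.2971 g

n(AgNO3) = 0.03787 × 0.3280 = 0.01242 mol
Let x = n(KCl), y = n(KBr).
Titrant: 1x + 1y = 0.01242;  mass: 74.55x + 119.00y = 1.301
Solving, x = 3.985 × 10^-3 mol, y = 8.436 × 10^-3 mol
mass of KCl = 3.985 × 10^-3 × 74.55 = 0.2971 g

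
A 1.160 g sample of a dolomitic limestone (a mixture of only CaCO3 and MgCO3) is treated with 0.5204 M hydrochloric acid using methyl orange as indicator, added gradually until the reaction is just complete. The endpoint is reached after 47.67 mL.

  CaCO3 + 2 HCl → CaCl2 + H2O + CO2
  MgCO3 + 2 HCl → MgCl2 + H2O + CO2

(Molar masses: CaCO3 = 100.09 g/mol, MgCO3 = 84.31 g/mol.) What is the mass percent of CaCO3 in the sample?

62.47 %

n(HCl) = 0.04767 × 0.5204 = 0.02481 mol
Let x = n(CaCO3), y = n(MgCO3).
Titrant: 2x + 2y = 0.02481;  mass: 100.09x + 84.31y = 1.160
Solving, x = 7.240 × 10^-3 mol, y = 5.164 × 10^-3 mol
mass of CaCO3 = 7.240 × 10^-3 × 100.09 = 0.7246 g
% CaCO3 = 0.7246 / 1.160 × 100 = 62.47 %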